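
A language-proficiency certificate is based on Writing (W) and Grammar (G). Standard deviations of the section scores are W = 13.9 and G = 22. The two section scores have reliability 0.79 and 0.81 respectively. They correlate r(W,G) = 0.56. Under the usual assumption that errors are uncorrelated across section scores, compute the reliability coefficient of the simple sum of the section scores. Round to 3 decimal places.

Var(W+G) = 13.9² + 22² + 2·[13.9·22·0.56] = 677.21 + 342.496 = 1019.71.
With uncorrelated errors the cross-covariances are all true-score covariance, so they carry over unchanged; only the diagonal terms shrink to ρᵢσᵢ².
True-score variance = [13.9²·0.79 + 22²·0.81] + 342.496 = 544.676 + 342.496 = 887.172.
Reliability = 887.172 / 1019.71 = 0.870.

0.870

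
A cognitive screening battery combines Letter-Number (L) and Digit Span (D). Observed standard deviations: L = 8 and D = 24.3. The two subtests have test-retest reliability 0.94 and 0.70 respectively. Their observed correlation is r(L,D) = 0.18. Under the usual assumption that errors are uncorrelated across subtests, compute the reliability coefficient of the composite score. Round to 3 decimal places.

Var(L+D) = 8² + 24.3² + 2·[8·24.3·0.18] = 654.49 + 69.984 = 724.474.
Under uncorrelated errors the observed covariances equal the true-score covariances, so only the own-variance terms attenuate.
True-score variance = [8²·0.94 + 24.3²·0.70] + 69.984 = 473.503 + 69.984 = 543.487.
Reliability = 543.487 / 724.474 = 0.750.

0.750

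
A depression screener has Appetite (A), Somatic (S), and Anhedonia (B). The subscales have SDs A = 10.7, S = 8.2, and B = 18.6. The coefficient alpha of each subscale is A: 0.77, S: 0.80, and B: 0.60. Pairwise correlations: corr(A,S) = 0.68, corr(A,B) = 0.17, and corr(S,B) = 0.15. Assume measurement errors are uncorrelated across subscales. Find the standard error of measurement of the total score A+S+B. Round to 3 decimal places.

13.348

Var(total) = 527.69 + 232.749 = 760.439.
True-score variance = 349.525 + 232.749 = 582.274, so reliability = 0.7657.
Error variance = 760.439 − 582.274 = 178.165; SEM = √178.165 = 13.348.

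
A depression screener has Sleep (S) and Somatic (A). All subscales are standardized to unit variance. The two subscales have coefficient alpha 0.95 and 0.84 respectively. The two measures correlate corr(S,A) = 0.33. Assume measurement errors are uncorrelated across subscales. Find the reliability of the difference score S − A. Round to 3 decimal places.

Var(S−A) = 1 + 1 − 2·0.33 = 2 − 0.66 = 1.34.
Because errors are independent across components, Cov(Tᵢ,Tⱼ) = Cov(Xᵢ,Xⱼ); the off-diagonal part of the true-score variance is the same as above.
True-score variance = [0.95 + 0.84] − 0.66 = 1.79 − 0.66 = 1.13.
Reliability = 1.13 / 1.34 = 0.843.

0.843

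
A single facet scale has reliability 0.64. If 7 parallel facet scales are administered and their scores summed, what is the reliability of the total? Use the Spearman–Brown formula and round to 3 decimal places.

0.926

ρ_k = kρ / (1 + (k−1)ρ) = 7·0.64 / (1 + 6·0.64) = 4.480 / 4.840 = 0.926.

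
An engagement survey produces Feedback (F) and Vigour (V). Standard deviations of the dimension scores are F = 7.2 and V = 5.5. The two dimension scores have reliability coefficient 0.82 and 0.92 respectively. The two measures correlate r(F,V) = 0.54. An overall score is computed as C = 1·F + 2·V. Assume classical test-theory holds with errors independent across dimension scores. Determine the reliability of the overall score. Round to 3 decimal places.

Var(C) = 7.2² + 2²·5.5² + 2·[2·7.2·5.5·0.54] = 172.84 + 85.536 = 258.376.
With uncorrelated errors the cross-covariances are all true-score covariance, so they carry over unchanged; only the diagonal terms shrink to ρᵢσᵢ².
True-score variance = [7.2²·0.82 + 2²·5.5²·0.92] + 85.536 = 153.829 + 85.536 = 239.365.
Reliability = 239.365 / 258.376 = 0.926.

0.926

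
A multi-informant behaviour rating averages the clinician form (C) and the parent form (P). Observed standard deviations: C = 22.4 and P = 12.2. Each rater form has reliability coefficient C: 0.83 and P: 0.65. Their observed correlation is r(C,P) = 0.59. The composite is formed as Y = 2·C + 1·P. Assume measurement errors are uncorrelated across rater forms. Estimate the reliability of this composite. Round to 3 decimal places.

Var(Y) = 2²·22.4² + 12.2² + 2·[2·22.4·12.2·0.59] = 2155.88 + 644.941 = 2800.82.
Under uncorrelated errors the observed covariances equal the true-score covariances, so only the own-variance terms attenuate.
True-score variance = [2²·22.4²·0.83 + 12.2²·0.65] + 644.941 = 1762.59 + 644.941 = 2407.53.
Reliability = 2407.53 / 2800.82 = 0.860.

0.860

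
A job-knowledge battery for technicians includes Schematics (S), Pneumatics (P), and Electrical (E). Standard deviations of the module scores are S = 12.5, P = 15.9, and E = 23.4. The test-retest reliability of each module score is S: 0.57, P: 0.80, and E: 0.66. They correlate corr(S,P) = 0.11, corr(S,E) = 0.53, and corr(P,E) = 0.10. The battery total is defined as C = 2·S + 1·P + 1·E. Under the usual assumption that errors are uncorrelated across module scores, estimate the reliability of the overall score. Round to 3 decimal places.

0.771

Var(C) = 2²·12.5² + 15.9² + 23.4² + 2·[2·12.5·15.9·0.11 + 2·12.5·23.4·0.53 + 15.9·23.4·0.10] = 1425.37 + 781.962 = 2207.33.
With uncorrelated errors the cross-covariances are all true-score covariance, so they carry over unchanged; only the diagonal terms shrink to ρᵢσᵢ².
True-score variance = [2²·12.5²·0.57 + 15.9²·0.80 + 23.4²·0.66] + 781.962 = 919.888 + 781.962 = 1701.85.
Reliability = 1701.85 / 2207.33 = 0.771.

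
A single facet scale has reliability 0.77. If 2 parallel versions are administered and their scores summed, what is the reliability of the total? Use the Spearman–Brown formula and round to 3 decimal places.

0.870

ρ_k = kρ / (1 + (k−1)ρ) = 2·0.77 / (1 + 1·0.77) = 1.540 / 1.770 = 0.870.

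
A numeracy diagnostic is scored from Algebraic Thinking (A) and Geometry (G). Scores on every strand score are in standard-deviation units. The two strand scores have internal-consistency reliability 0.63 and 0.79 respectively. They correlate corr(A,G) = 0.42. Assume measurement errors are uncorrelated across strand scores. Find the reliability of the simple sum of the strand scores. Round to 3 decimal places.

0.796

Var(A+G) = 2 + 2·[0.42] = 2 + 0.84 = 2.84.
With uncorrelated errors the cross-covariances are all true-score covariance, so they carry over unchanged; only the diagonal terms shrink to ρᵢσᵢ².
True-score variance = [0.63 + 0.79] + 0.84 = 1.42 + 0.84 = 2.26.
Reliability = 2.26 / 2.84 = 0.796.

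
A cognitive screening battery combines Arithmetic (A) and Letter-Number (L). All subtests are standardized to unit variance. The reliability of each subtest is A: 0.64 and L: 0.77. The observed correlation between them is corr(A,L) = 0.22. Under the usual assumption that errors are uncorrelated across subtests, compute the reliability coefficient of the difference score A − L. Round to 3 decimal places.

Var(A−L) = 1 + 1 − 2·0.22 = 2 − 0.44 = 1.56.
With uncorrelated errors the cross-covariances are all true-score covariance, so they carry over unchanged; only the diagonal terms shrink to ρᵢσᵢ².
True-score variance = [0.64 + 0.77] − 0.44 = 1.41 − 0.44 = 0.97.
Reliability = 0.97 / 1.56 = 0.622.

0.622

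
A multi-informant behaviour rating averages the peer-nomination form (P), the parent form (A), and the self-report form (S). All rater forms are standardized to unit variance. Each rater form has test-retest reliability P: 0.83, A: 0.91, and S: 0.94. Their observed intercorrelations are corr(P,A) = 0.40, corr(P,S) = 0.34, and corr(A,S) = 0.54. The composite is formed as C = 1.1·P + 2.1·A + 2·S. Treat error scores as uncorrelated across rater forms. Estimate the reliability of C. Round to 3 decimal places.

0.952

Var(C) = 1.1² + 2.1² + 2² + 2·[2.31·0.40 + 2.2·0.34 + 4.2·0.54] = 9.62 + 7.88 = 17.5.
Because errors are independent across components, Cov(Tᵢ,Tⱼ) = Cov(Xᵢ,Xⱼ); the off-diagonal part of the true-score variance is the same as above.
True-score variance = [1.1²·0.83 + 2.1²·0.91 + 2²·0.94] + 7.88 = 8.7774 + 7.88 = 16.6574.
Reliability = 16.6574 / 17.5 = 0.952.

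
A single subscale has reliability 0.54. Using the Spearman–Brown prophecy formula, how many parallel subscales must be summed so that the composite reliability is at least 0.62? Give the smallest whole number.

k ≥ ρ*(1−ρ₁)/(ρ₁(1−ρ*)) = 0.62·0.46 / (0.54·0.38) = 1.390.
Smallest integer k = 2.

2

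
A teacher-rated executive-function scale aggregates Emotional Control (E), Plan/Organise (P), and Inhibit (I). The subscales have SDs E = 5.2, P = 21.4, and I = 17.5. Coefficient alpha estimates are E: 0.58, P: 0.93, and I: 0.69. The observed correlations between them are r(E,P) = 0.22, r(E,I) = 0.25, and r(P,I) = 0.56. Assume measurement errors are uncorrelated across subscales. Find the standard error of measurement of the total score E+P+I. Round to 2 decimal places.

11.76

Var(total) = 791.25 + 513.903 = 1305.15.
True-score variance = 652.898 + 513.903 = 1166.8, so reliability = 0.8940.
Error variance = 1305.15 − 1166.8 = 138.351; SEM = √138.351 = 11.76.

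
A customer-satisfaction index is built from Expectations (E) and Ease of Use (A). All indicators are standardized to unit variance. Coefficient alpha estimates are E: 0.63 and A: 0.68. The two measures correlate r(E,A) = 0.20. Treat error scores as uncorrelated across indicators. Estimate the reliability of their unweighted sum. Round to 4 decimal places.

0.7125

Var(E+A) = 2 + 2·[0.20] = 2 + 0.4 = 2.4.
Under uncorrelated errors the observed covariances equal the true-score covariances, so only the own-variance terms attenuate.
True-score variance = [0.63 + 0.68] + 0.4 = 1.31 + 0.4 = 1.71.
Reliability = 1.71 / 2.4 = 0.7125.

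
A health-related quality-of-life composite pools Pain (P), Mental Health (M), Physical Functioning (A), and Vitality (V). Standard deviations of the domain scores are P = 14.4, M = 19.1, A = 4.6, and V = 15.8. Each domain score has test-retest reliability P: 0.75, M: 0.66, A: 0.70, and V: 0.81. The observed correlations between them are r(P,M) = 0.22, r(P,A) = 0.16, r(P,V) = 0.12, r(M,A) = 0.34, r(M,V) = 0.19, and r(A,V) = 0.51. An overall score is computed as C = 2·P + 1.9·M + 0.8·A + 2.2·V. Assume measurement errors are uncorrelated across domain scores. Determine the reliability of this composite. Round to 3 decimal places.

Var(C) = 2²·14.4² + 1.9²·19.1² + 0.8²·4.6² + 2.2²·15.8² + 2·[3.8·14.4·19.1·0.22 + 1.6·14.4·4.6·0.16 + 4.4·14.4·15.8·0.12 + 1.52·19.1·4.6·0.34 + 4.18·19.1·15.8·0.19 + 1.76·4.6·15.8·0.51] = 3368.2 + 1434.68 = 4802.88.
With uncorrelated errors the cross-covariances are all true-score covariance, so they carry over unchanged; only the diagonal terms shrink to ρᵢσᵢ².
True-score variance = [2²·14.4²·0.75 + 1.9²·19.1²·0.66 + 0.8²·4.6²·0.70 + 2.2²·15.8²·0.81] + 1434.68 = 2479.44 + 1434.68 = 3914.12.
Reliability = 3914.12 / 4802.88 = 0.815.

0.815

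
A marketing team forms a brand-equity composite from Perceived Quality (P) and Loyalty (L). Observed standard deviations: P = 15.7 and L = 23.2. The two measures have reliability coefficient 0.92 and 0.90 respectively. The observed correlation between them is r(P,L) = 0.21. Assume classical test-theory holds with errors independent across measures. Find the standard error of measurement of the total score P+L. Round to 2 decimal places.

8.58

Var(total) = 784.73 + 152.981 = 937.711.
True-score variance = 711.187 + 152.981 = 864.168, so reliability = 0.9216.
Error variance = 937.711 − 864.168 = 73.5432; SEM = √73.5432 = 8.58.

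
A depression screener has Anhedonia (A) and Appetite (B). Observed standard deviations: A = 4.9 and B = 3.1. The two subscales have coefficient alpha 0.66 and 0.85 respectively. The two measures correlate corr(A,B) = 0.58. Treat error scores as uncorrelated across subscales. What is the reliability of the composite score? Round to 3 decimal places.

0.813

Var(A+B) = 4.9² + 3.1² + 2·[4.9·3.1·0.58] = 33.62 + 17.6204 = 51.2404.
Because errors are independent across components, Cov(Tᵢ,Tⱼ) = Cov(Xᵢ,Xⱼ); the off-diagonal part of the true-score variance is the same as above.
True-score variance = [4.9²·0.66 + 3.1²·0.85] + 17.6204 = 24.0151 + 17.6204 = 41.6355.
Reliability = 41.6355 / 51.2404 = 0.813.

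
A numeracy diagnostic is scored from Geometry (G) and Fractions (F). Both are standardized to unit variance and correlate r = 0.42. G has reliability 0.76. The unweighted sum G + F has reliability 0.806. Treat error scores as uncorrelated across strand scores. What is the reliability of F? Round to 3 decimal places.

Var(G+F) = 2 + 2·0.42 = 2.840.
True-score variance = ρ_G + ρ_F + 2·0.42, so 0.806 = (0.76 + ρ_F + 0.84) / 2.840.
ρ_F = 0.806·2.840 − 0.76 − 0.84 = 0.689.

0.689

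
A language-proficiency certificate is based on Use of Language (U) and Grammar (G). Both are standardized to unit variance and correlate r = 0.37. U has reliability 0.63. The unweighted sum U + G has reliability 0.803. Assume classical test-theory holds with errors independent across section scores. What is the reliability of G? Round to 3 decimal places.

Var(U+G) = 2 + 2·0.37 = 2.740.
True-score variance = ρ_U + ρ_G + 2·0.37, so 0.803 = (0.63 + ρ_G + 0.74) / 2.740.
ρ_G = 0.803·2.740 − 0.63 − 0.74 = 0.830.

0.830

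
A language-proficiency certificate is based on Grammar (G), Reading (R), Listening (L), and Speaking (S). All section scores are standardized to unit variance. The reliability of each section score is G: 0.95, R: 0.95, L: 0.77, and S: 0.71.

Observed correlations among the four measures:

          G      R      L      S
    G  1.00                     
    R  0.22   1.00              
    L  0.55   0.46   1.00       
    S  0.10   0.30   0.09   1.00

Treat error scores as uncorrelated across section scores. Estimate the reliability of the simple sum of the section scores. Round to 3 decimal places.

0.917

Var(G+R+L+S) = 4 + 2·[0.22 + 0.55 + 0.10 + 0.46 + 0.30 + 0.09] = 4 + 3.44 = 7.44.
Under uncorrelated errors the observed covariances equal the true-score covariances, so only the own-variance terms attenuate.
True-score variance = [0.95 + 0.95 + 0.77 + 0.71] + 3.44 = 3.38 + 3.44 = 6.82.
Reliability = 6.82 / 7.44 = 0.917.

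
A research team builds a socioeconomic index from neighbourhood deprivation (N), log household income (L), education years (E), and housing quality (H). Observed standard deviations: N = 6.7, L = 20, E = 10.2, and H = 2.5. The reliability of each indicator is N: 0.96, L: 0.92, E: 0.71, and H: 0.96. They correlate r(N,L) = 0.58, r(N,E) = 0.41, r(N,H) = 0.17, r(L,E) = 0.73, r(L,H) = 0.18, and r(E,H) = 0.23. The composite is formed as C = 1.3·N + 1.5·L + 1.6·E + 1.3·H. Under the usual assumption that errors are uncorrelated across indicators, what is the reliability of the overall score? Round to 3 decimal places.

Var(C) = 1.3²·6.7² + 1.5²·20² + 1.6²·10.2² + 1.3²·2.5² + 2·[1.95·6.7·20·0.58 + 2.08·6.7·10.2·0.41 + 1.69·6.7·2.5·0.17 + 2.4·20·10.2·0.73 + 1.95·20·2.5·0.18 + 2.08·10.2·2.5·0.23] = 1252.77 + 1203.61 = 2456.38.
Under uncorrelated errors the observed covariances equal the true-score covariances, so only the own-variance terms attenuate.
True-score variance = [1.3²·6.7²·0.96 + 1.5²·20²·0.92 + 1.6²·10.2²·0.71 + 1.3²·2.5²·0.96] + 1203.61 = 1100.07 + 1203.61 = 2303.68.
Reliability = 2303.68 / 2456.38 = 0.938.

0.938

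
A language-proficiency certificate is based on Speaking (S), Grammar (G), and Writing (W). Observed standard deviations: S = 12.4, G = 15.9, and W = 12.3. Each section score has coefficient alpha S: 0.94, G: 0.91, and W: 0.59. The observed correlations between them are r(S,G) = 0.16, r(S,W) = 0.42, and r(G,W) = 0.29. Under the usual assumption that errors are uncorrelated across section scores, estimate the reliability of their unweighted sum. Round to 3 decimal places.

0.891

Var(S+G+W) = 12.4² + 15.9² + 12.3² + 2·[12.4·15.9·0.16 + 12.4·12.3·0.42 + 15.9·12.3·0.29] = 557.86 + 304.639 = 862.499.
Under uncorrelated errors the observed covariances equal the true-score covariances, so only the own-variance terms attenuate.
True-score variance = [12.4²·0.94 + 15.9²·0.91 + 12.3²·0.59] + 304.639 = 463.853 + 304.639 = 768.491.
Reliability = 768.491 / 862.499 = 0.891.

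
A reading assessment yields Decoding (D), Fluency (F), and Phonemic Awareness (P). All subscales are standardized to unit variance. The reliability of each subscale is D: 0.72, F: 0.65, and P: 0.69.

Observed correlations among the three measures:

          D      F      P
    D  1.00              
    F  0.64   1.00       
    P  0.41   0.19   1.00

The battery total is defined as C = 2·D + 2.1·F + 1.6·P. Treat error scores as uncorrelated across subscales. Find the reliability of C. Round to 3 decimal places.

Var(C) = 2² + 2.1² + 1.6² + 2·[4.2·0.64 + 3.2·0.41 + 3.36·0.19] = 10.97 + 9.2768 = 20.2468.
Because errors are independent across components, Cov(Tᵢ,Tⱼ) = Cov(Xᵢ,Xⱼ); the off-diagonal part of the true-score variance is the same as above.
True-score variance = [2²·0.72 + 2.1²·0.65 + 1.6²·0.69] + 9.2768 = 7.5129 + 9.2768 = 16.7897.
Reliability = 16.7897 / 20.2468 = 0.829.

0.829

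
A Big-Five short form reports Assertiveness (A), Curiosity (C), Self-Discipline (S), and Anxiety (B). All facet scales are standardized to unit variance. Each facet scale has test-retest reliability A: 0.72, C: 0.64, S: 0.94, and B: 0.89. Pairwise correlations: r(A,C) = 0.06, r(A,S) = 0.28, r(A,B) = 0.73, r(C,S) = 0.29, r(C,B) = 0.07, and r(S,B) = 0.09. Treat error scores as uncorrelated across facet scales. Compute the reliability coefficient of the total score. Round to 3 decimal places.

Var(A+C+S+B) = 4 + 2·[0.06 + 0.28 + 0.73 + 0.29 + 0.07 + 0.09] = 4 + 3.04 = 7.04.
Because errors are independent across components, Cov(Tᵢ,Tⱼ) = Cov(Xᵢ,Xⱼ); the off-diagonal part of the true-score variance is the same as above.
True-score variance = [0.72 + 0.64 + 0.94 + 0.89] + 3.04 = 3.19 + 3.04 = 6.23.
Reliability = 6.23 / 7.04 = 0.885.

0.885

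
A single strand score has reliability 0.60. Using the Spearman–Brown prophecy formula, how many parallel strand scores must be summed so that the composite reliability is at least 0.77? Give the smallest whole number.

k ≥ ρ*(1−ρ₁)/(ρ₁(1−ρ*)) = 0.77·0.40 / (0.60·0.23) = 2.232.
Smallest integer k = 3.

3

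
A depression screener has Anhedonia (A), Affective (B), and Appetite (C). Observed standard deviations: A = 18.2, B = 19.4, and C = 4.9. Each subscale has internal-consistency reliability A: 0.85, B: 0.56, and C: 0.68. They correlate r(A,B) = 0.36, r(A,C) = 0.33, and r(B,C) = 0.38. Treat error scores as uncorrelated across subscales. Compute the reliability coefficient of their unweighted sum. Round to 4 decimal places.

Var(A+B+C) = 18.2² + 19.4² + 4.9² + 2·[18.2·19.4·0.36 + 18.2·4.9·0.33 + 19.4·4.9·0.38] = 731.61 + 385.322 = 1116.93.
With uncorrelated errors the cross-covariances are all true-score covariance, so they carry over unchanged; only the diagonal terms shrink to ρᵢσᵢ².
True-score variance = [18.2²·0.85 + 19.4²·0.56 + 4.9²·0.68] + 385.322 = 508.642 + 385.322 = 893.964.
Reliability = 893.964 / 1116.93 = 0.8004.

0.8004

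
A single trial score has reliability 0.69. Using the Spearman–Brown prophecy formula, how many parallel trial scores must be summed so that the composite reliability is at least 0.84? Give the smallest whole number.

3

k ≥ ρ*(1−ρ₁)/(ρ₁(1−ρ*)) = 0.84·0.31 / (0.69·0.16) = 2.359.
Smallest integer k = 3.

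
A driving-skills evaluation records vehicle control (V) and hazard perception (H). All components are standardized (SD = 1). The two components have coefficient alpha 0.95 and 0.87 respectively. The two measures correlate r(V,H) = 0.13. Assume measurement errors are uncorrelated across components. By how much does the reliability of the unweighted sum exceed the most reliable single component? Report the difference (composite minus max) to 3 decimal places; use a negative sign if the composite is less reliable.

Var(sum) = 2 + 0.26 = 2.26; true-score variance = 1.82 + 0.26 = 2.08; composite reliability = 0.9204.
Max component reliability = 0.9500.
Difference = 0.9204 − 0.9500 = -0.030.

-0.030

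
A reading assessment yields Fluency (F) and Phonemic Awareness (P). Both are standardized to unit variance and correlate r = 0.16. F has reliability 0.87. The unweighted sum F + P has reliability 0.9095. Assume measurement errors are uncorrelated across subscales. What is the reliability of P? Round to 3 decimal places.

0.920

Var(F+P) = 2 + 2·0.16 = 2.320.
True-score variance = ρ_F + ρ_P + 2·0.16, so 0.9095 = (0.87 + ρ_P + 0.32) / 2.320.
ρ_P = 0.9095·2.320 − 0.87 − 0.32 = 0.920.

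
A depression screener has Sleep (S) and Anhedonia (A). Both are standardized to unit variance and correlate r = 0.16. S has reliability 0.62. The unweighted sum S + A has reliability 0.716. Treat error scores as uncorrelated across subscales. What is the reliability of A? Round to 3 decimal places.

0.721

Var(S+A) = 2 + 2·0.16 = 2.320.
True-score variance = ρ_S + ρ_A + 2·0.16, so 0.716 = (0.62 + ρ_A + 0.32) / 2.320.
ρ_A = 0.716·2.320 − 0.62 − 0.32 = 0.721.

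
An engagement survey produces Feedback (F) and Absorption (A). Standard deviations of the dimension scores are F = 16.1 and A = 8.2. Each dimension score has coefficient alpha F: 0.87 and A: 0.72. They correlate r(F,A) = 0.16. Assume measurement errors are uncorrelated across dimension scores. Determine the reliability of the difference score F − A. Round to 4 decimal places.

Var(F−A) = 16.1² + 8.2² − 2·16.1·8.2·0.16 = 326.45 − 42.2464 = 284.204.
Under uncorrelated errors the observed covariances equal the true-score covariances, so only the own-variance terms attenuate.
True-score variance = [16.1²·0.87 + 8.2²·0.72] − 42.2464 = 273.925 − 42.2464 = 231.679.
Reliability = 231.679 / 284.204 = 0.8152.

0.8152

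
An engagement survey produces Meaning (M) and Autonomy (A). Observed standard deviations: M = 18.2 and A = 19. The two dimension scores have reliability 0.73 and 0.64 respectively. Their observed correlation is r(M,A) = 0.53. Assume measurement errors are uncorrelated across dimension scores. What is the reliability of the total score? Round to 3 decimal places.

Var(M+A) = 18.2² + 19² + 2·[18.2·19·0.53] = 692.24 + 366.548 = 1058.79.
Because errors are independent across components, Cov(Tᵢ,Tⱼ) = Cov(Xᵢ,Xⱼ); the off-diagonal part of the true-score variance is the same as above.
True-score variance = [18.2²·0.73 + 19²·0.64] + 366.548 = 472.845 + 366.548 = 839.393.
Reliability = 839.393 / 1058.79 = 0.793.

0.793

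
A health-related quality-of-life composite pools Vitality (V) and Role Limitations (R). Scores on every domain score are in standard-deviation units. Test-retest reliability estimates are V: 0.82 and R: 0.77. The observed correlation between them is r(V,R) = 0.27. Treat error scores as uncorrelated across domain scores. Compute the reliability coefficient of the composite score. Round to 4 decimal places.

Var(V+R) = 2 + 2·[0.27] = 2 + 0.54 = 2.54.
With uncorrelated errors the cross-covariances are all true-score covariance, so they carry over unchanged; only the diagonal terms shrink to ρᵢσᵢ².
True-score variance = [0.82 + 0.77] + 0.54 = 1.59 + 0.54 = 2.13.
Reliability = 2.13 / 2.54 = 0.8386.

0.8386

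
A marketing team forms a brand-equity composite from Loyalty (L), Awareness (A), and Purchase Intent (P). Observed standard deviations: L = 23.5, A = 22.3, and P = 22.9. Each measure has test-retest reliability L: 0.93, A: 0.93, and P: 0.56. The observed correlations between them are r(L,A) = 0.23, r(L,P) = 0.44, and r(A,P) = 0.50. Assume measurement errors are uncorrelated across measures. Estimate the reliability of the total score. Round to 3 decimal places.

Var(L+A+P) = 23.5² + 22.3² + 22.9² + 2·[23.5·22.3·0.23 + 23.5·22.9·0.44 + 22.3·22.9·0.50] = 1573.95 + 1225.3 = 2799.26.
With uncorrelated errors the cross-covariances are all true-score covariance, so they carry over unchanged; only the diagonal terms shrink to ρᵢσᵢ².
True-score variance = [23.5²·0.93 + 22.3²·0.93 + 22.9²·0.56] + 1225.3 = 1269.74 + 1225.3 = 2495.05.
Reliability = 2495.05 / 2799.26 = 0.891.

0.891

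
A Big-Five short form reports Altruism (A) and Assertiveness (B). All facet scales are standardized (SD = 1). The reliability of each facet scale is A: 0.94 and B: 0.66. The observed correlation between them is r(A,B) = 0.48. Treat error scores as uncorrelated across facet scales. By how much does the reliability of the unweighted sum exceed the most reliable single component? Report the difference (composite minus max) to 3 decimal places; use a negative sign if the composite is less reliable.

Var(sum) = 2 + 0.96 = 2.96; true-score variance = 1.6 + 0.96 = 2.56; composite reliability = 0.8649.
Max component reliability = 0.9400.
Difference = 0.8649 − 0.9400 = -0.075.

-0.075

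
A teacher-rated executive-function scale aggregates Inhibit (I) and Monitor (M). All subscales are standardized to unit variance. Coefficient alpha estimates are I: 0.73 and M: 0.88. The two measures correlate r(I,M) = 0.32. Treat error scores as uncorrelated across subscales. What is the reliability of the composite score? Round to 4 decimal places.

Var(I+M) = 2 + 2·[0.32] = 2 + 0.64 = 2.64.
Under uncorrelated errors the observed covariances equal the true-score covariances, so only the own-variance terms attenuate.
True-score variance = [0.73 + 0.88] + 0.64 = 1.61 + 0.64 = 2.25.
Reliability = 2.25 / 2.64 = 0.8523.

0.8523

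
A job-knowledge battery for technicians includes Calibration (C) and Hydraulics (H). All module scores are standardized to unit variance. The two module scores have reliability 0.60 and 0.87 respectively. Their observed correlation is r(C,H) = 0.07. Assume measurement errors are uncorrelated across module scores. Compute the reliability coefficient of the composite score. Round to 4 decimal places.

0.7523

Var(C+H) = 2 + 2·[0.07] = 2 + 0.14 = 2.14.
With uncorrelated errors the cross-covariances are all true-score covariance, so they carry over unchanged; only the diagonal terms shrink to ρᵢσᵢ².
True-score variance = [0.60 + 0.87] + 0.14 = 1.47 + 0.14 = 1.61.
Reliability = 1.61 / 2.14 = 0.7523.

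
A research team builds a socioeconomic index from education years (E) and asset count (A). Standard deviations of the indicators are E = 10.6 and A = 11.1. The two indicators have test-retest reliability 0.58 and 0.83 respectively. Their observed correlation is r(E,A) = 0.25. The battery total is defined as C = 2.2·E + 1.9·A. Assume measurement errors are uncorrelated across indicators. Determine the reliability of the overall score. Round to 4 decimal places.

Var(C) = 2.2²·10.6² + 1.9²·11.1² + 2·[4.18·10.6·11.1·0.25] = 988.611 + 245.909 = 1234.52.
Under uncorrelated errors the observed covariances equal the true-score covariances, so only the own-variance terms attenuate.
True-score variance = [2.2²·10.6²·0.58 + 1.9²·11.1²·0.83] + 245.909 = 684.591 + 245.909 = 930.501.
Reliability = 930.501 / 1234.52 = 0.7537.

0.7537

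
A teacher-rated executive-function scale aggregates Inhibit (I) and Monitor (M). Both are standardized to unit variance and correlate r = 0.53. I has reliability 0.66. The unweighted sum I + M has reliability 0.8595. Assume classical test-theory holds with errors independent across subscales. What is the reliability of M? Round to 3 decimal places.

0.910

Var(I+M) = 2 + 2·0.53 = 3.060.
True-score variance = ρ_I + ρ_M + 2·0.53, so 0.8595 = (0.66 + ρ_M + 1.06) / 3.060.
ρ_M = 0.8595·3.060 − 0.66 − 1.06 = 0.910.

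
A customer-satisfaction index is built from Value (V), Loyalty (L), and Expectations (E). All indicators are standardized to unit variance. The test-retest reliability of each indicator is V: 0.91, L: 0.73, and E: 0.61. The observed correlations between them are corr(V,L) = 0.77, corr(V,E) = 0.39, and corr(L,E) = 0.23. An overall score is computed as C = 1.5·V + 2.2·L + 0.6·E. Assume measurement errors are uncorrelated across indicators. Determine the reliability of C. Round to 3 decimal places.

0.881

Var(C) = 1.5² + 2.2² + 0.6² + 2·[3.3·0.77 + 0.9·0.39 + 1.32·0.23] = 7.45 + 6.3912 = 13.8412.
With uncorrelated errors the cross-covariances are all true-score covariance, so they carry over unchanged; only the diagonal terms shrink to ρᵢσᵢ².
True-score variance = [1.5²·0.91 + 2.2²·0.73 + 0.6²·0.61] + 6.3912 = 5.8003 + 6.3912 = 12.1915.
Reliability = 12.1915 / 13.8412 = 0.881.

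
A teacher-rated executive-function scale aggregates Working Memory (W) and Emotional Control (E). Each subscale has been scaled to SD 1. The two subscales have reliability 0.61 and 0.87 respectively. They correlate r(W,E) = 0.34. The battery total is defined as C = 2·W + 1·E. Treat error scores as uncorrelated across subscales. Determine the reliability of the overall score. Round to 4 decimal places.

Var(C) = 2² + 1 + 2·[2·0.34] = 5 + 1.36 = 6.36.
With uncorrelated errors the cross-covariances are all true-score covariance, so they carry over unchanged; only the diagonal terms shrink to ρᵢσᵢ².
True-score variance = [2²·0.61 + 0.87] + 1.36 = 3.31 + 1.36 = 4.67.
Reliability = 4.67 / 6.36 = 0.7343.

0.7343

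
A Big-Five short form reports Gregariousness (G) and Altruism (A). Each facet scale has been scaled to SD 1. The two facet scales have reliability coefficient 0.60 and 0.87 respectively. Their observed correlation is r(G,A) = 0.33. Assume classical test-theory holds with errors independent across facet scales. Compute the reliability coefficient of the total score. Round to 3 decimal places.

Var(G+A) = 2 + 2·[0.33] = 2 + 0.66 = 2.66.
With uncorrelated errors the cross-covariances are all true-score covariance, so they carry over unchanged; only the diagonal terms shrink to ρᵢσᵢ².
True-score variance = [0.60 + 0.87] + 0.66 = 1.47 + 0.66 = 2.13.
Reliability = 2.13 / 2.66 = 0.801.

0.801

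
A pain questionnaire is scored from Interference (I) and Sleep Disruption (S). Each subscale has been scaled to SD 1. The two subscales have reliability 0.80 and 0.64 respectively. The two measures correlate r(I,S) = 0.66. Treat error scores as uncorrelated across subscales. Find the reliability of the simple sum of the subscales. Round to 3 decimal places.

0.831

Var(I+S) = 2 + 2·[0.66] = 2 + 1.32 = 3.32.
Because errors are independent across components, Cov(Tᵢ,Tⱼ) = Cov(Xᵢ,Xⱼ); the off-diagonal part of the true-score variance is the same as above.
True-score variance = [0.80 + 0.64] + 1.32 = 1.44 + 1.32 = 2.76.
Reliability = 2.76 / 3.32 = 0.831.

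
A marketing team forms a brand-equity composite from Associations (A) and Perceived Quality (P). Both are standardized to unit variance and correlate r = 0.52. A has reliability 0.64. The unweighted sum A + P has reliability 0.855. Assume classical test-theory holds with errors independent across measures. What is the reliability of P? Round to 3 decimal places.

Var(A+P) = 2 + 2·0.52 = 3.040.
True-score variance = ρ_A + ρ_P + 2·0.52, so 0.855 = (0.64 + ρ_P + 1.04) / 3.040.
ρ_P = 0.855·3.040 − 0.64 − 1.04 = 0.919.

0.919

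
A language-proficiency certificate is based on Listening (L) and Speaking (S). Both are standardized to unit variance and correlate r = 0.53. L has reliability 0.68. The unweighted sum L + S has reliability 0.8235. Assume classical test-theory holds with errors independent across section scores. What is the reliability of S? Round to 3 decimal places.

0.780

Var(L+S) = 2 + 2·0.53 = 3.060.
True-score variance = ρ_L + ρ_S + 2·0.53, so 0.8235 = (0.68 + ρ_S + 1.06) / 3.060.
ρ_S = 0.8235·3.060 − 0.68 − 1.06 = 0.780.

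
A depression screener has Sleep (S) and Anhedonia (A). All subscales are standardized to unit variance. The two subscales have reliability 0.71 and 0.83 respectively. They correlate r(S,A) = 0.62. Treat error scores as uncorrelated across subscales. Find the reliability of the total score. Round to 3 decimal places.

0.858

Var(S+A) = 2 + 2·[0.62] = 2 + 1.24 = 3.24.
Because errors are independent across components, Cov(Tᵢ,Tⱼ) = Cov(Xᵢ,Xⱼ); the off-diagonal part of the true-score variance is the same as above.
True-score variance = [0.71 + 0.83] + 1.24 = 1.54 + 1.24 = 2.78.
Reliability = 2.78 / 3.24 = 0.858.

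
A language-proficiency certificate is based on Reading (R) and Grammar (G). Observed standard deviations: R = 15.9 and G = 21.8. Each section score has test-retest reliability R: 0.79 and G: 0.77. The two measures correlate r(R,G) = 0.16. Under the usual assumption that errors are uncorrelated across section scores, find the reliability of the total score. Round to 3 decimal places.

0.806

Var(R+G) = 15.9² + 21.8² + 2·[15.9·21.8·0.16] = 728.05 + 110.918 = 838.968.
Under uncorrelated errors the observed covariances equal the true-score covariances, so only the own-variance terms attenuate.
True-score variance = [15.9²·0.79 + 21.8²·0.77] + 110.918 = 565.655 + 110.918 = 676.573.
Reliability = 676.573 / 838.968 = 0.806.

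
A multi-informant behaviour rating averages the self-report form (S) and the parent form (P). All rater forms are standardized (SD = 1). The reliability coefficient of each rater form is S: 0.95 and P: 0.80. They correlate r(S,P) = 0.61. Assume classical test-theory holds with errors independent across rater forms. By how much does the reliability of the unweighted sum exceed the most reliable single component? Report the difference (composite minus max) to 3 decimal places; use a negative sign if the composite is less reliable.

Var(sum) = 2 + 1.22 = 3.22; true-score variance = 1.75 + 1.22 = 2.97; composite reliability = 0.9224.
Max component reliability = 0.9500.
Difference = 0.9224 − 0.9500 = -0.028.

-0.028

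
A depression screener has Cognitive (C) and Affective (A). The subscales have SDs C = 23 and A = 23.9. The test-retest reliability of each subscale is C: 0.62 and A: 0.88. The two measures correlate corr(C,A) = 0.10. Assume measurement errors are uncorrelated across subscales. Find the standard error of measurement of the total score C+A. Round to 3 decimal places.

Var(total) = 1100.21 + 109.94 = 1210.15.
True-score variance = 830.645 + 109.94 = 940.585, so reliability = 0.7772.
Error variance = 1210.15 − 940.585 = 269.565; SEM = √269.565 = 16.418.

16.418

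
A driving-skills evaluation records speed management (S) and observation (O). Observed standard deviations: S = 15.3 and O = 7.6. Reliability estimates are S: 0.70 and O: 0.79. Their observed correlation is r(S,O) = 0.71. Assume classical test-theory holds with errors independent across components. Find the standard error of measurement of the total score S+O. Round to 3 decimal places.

Var(total) = 291.85 + 165.118 = 456.968.
True-score variance = 209.493 + 165.118 = 374.611, so reliability = 0.8198.
Error variance = 456.968 − 374.611 = 82.3566; SEM = √82.3566 = 9.075.

9.075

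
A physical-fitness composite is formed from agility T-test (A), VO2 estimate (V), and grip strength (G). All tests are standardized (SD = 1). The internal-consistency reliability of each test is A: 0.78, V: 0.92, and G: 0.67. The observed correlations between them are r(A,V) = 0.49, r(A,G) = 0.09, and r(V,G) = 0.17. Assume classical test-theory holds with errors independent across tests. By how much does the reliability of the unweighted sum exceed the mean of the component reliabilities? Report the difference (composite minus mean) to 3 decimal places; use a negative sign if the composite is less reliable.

0.070

Var(sum) = 3 + 1.5 = 4.5; true-score variance = 2.37 + 1.5 = 3.87; composite reliability = 0.8600.
Mean component reliability = 0.7900.
Difference = 0.8600 − 0.7900 = 0.070.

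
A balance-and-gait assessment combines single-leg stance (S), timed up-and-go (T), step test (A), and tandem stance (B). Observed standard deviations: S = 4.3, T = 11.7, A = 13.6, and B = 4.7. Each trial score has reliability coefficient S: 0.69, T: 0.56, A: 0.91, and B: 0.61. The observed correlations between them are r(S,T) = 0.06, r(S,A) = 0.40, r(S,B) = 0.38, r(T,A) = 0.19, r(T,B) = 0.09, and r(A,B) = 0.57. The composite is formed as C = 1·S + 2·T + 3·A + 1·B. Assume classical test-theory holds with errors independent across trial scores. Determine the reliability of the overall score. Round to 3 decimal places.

0.866

Var(C) = 4.3² + 2²·11.7² + 3²·13.6² + 4.7² + 2·[2·4.3·11.7·0.06 + 3·4.3·13.6·0.40 + 4.3·4.7·0.38 + 6·11.7·13.6·0.19 + 2·11.7·4.7·0.09 + 3·13.6·4.7·0.57] = 2252.78 + 768.982 = 3021.76.
Under uncorrelated errors the observed covariances equal the true-score covariances, so only the own-variance terms attenuate.
True-score variance = [4.3²·0.69 + 2²·11.7²·0.56 + 3²·13.6²·0.91 + 4.7²·0.61] + 768.982 = 1847.69 + 768.982 = 2616.67.
Reliability = 2616.67 / 3021.76 = 0.866.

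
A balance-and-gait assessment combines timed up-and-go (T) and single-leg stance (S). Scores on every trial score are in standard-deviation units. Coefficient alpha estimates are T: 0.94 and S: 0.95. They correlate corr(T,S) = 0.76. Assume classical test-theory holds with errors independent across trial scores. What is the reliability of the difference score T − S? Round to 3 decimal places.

Var(T−S) = 1 + 1 − 2·0.76 = 2 − 1.52 = 0.48.
With uncorrelated errors the cross-covariances are all true-score covariance, so they carry over unchanged; only the diagonal terms shrink to ρᵢσᵢ².
True-score variance = [0.94 + 0.95] − 1.52 = 1.89 − 1.52 = 0.37.
Reliability = 0.37 / 0.48 = 0.771.

0.771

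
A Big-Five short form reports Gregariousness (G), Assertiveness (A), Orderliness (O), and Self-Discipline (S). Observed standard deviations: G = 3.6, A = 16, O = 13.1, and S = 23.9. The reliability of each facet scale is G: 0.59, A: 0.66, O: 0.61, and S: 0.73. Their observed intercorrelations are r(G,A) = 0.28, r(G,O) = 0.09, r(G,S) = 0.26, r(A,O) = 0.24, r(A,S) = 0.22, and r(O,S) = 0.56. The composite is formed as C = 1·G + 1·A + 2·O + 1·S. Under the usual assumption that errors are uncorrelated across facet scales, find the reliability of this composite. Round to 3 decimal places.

0.809

Var(C) = 3.6² + 16² + 2²·13.1² + 23.9² + 2·[3.6·16·0.28 + 2·3.6·13.1·0.09 + 3.6·23.9·0.26 + 2·16·13.1·0.24 + 16·23.9·0.22 + 2·13.1·23.9·0.56] = 1526.61 + 1164.77 = 2691.38.
Because errors are independent across components, Cov(Tᵢ,Tⱼ) = Cov(Xᵢ,Xⱼ); the off-diagonal part of the true-score variance is the same as above.
True-score variance = [3.6²·0.59 + 16²·0.66 + 2²·13.1²·0.61 + 23.9²·0.73] + 1164.77 = 1012.32 + 1164.77 = 2177.09.
Reliability = 2177.09 / 2691.38 = 0.809.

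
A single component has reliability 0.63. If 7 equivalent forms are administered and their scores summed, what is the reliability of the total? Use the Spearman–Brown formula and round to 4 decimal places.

0.9226

ρ_k = kρ / (1 + (k−1)ρ) = 7·0.63 / (1 + 6·0.63) = 4.410 / 4.780 = 0.9226.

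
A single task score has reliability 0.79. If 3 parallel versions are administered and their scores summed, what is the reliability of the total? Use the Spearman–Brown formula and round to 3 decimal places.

ρ_k = kρ / (1 + (k−1)ρ) = 3·0.79 / (1 + 2·0.79) = 2.370 / 2.580 = 0.919.

0.919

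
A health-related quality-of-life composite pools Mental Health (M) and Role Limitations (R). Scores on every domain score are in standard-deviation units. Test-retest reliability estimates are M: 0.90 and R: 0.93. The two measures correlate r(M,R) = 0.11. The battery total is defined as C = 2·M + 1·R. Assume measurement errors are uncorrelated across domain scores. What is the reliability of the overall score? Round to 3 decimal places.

0.914

Var(C) = 2² + 1 + 2·[2·0.11] = 5 + 0.44 = 5.44.
With uncorrelated errors the cross-covariances are all true-score covariance, so they carry over unchanged; only the diagonal terms shrink to ρᵢσᵢ².
True-score variance = [2²·0.90 + 0.93] + 0.44 = 4.53 + 0.44 = 4.97.
Reliability = 4.97 / 5.44 = 0.914.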